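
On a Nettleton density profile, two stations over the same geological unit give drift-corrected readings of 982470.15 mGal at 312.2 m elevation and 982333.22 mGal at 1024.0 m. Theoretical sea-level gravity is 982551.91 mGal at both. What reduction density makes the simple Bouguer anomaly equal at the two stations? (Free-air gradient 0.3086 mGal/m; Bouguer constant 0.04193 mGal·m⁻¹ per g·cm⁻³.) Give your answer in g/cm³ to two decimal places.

Δg_obs = 982333.22 − 982470.15 = -136.93 mGal over Δh = 1024.0 − 312.2 = 711.8 m
Equal Bouguer anomalies ⇒ Δg_obs + (0.3086 − 0.04193ρ)·Δh = 0
0.3086 − 0.04193ρ = −Δg_obs/Δh = 0.19237
ρ = (0.3086 − 0.19237) / 0.04193 = 2.77 g/cm³

2.77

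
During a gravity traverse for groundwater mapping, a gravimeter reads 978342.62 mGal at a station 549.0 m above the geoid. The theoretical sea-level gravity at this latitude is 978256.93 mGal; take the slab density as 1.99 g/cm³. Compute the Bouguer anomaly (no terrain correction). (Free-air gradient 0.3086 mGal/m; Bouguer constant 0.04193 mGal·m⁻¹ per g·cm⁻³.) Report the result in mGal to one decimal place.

Free-air correction = 0.3086 × 549.0 = 169.42 mGal
Free-air anomaly = 978342.62 − 978256.93 + (169.42) = 255.11 mGal
Bouguer slab correction = 0.04193 × 1.99 × 549.0 = 45.81 mGal
Simple Bouguer anomaly = 255.11 − (45.81) = 209.30 mGal

209.3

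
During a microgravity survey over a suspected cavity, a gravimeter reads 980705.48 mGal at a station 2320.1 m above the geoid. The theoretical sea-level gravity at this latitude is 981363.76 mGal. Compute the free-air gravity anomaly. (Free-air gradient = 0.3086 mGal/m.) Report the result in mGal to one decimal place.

Free-air correction = 0.3086 × 2320.1 = 715.98 mGal
Free-air anomaly = 980705.48 − 981363.76 + (715.98) = 57.70 mGal

57.7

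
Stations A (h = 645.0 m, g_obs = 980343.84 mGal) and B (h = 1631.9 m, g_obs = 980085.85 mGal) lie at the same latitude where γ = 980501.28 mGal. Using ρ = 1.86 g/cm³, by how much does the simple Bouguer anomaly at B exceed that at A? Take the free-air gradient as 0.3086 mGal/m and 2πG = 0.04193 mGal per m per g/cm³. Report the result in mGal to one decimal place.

-30.4

Δg_SB(A) = 980343.84 − 980501.28 + 0.3086×645.0 − 0.04193×1.86×645.0 = -8.70 mGal
Δg_SB(B) = 980085.85 − 980501.28 + 0.3086×1631.9 − 0.04193×1.86×1631.9 = -39.10 mGal
Difference = -39.10 − (-8.70) = -30.40 mGal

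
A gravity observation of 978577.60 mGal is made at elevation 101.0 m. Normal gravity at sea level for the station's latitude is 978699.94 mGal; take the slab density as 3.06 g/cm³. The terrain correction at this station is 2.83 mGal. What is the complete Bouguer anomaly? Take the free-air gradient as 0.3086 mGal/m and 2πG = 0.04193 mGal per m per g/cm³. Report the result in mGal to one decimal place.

-101.3

Free-air correction = 0.3086 × 101.0 = 31.17 mGal
Free-air anomaly = 978577.60 − 978699.94 + (31.17) = -91.17 mGal
Bouguer slab correction = 0.04193 × 3.06 × 101.0 = 12.96 mGal
Simple Bouguer anomaly = -91.17 − (12.96) = -104.13 mGal
Complete Bouguer anomaly = -104.13 + 2.83 = -101.30 mGal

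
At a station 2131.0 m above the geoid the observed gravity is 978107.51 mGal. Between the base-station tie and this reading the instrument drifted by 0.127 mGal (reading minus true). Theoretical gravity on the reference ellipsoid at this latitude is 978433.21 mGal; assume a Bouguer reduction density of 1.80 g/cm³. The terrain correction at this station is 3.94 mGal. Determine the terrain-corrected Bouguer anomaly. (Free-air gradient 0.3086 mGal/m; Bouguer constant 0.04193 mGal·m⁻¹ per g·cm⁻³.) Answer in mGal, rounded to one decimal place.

174.9

Drift-corrected reading = 978107.51 − (0.127) = 978107.383 mGal
Free-air correction = 0.3086 × 2131.0 = 657.63 mGal
Free-air anomaly = 978107.383 − 978433.21 + (657.63) = 331.803 mGal
Bouguer slab correction = 0.04193 × 1.80 × 2131.0 = 160.84 mGal
Simple Bouguer anomaly = 331.803 − (160.84) = 170.963 mGal
Complete Bouguer anomaly = 170.963 + 3.94 = 174.903 mGal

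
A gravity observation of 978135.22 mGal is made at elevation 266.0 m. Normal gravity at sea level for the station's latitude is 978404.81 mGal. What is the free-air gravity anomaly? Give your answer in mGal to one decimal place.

Free-air correction = 0.3086 × 266.0 = 82.09 mGal
Free-air anomaly = 978135.22 − 978404.81 + (82.09) = -187.50 mGal

-187.5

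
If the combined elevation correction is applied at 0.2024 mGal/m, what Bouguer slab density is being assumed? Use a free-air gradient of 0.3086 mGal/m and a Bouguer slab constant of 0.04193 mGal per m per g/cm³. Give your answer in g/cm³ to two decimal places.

0.2024 = 0.3086 − 0.04193 × ρ
ρ = (0.3086 − 0.2024) / 0.04193 = 2.53 g/cm³

2.53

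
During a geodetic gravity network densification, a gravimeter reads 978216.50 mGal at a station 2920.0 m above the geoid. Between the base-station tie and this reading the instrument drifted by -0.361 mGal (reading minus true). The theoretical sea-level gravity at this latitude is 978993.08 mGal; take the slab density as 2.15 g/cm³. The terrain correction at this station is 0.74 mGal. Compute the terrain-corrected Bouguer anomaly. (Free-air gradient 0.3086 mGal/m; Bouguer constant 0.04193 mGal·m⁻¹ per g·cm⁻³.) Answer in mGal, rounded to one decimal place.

-137.6

Drift-corrected reading = 978216.50 − (-0.361) = 978216.861 mGal
Free-air correction = 0.3086 × 2920.0 = 901.11 mGal
Free-air anomaly = 978216.861 − 978993.08 + (901.11) = 124.891 mGal
Bouguer slab correction = 0.04193 × 2.15 × 2920.0 = 263.24 mGal
Simple Bouguer anomaly = 124.891 − (263.24) = -138.349 mGal
Complete Bouguer anomaly = -138.349 + 0.74 = -137.609 mGal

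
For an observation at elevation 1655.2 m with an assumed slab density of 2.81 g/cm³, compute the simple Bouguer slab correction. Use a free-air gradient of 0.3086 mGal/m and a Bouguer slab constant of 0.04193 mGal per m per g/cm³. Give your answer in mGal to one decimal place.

Bouguer slab correction = 0.04193 × 2.81 × 1655.2 = 195.0 mGal

195.0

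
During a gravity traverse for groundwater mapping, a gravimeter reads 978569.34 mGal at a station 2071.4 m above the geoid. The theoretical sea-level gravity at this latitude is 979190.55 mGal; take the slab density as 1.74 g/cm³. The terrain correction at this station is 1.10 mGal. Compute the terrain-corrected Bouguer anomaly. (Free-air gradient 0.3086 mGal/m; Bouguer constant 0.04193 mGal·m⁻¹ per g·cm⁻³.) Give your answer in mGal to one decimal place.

-132.0

Free-air correction = 0.3086 × 2071.4 = 639.23 mGal
Free-air anomaly = 978569.34 − 979190.55 + (639.23) = 18.02 mGal
Bouguer slab correction = 0.04193 × 1.74 × 2071.4 = 151.13 mGal
Simple Bouguer anomaly = 18.02 − (151.13) = -133.11 mGal
Complete Bouguer anomaly = -133.11 + 1.10 = -132.01 mGal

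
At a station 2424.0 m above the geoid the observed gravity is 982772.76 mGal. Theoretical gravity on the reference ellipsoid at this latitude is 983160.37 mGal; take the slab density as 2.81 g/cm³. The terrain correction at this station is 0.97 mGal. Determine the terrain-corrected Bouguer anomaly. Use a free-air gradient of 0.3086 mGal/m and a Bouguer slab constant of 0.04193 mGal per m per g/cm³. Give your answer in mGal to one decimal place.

75.8

Free-air correction = 0.3086 × 2424.0 = 748.05 mGal
Free-air anomaly = 982772.76 − 983160.37 + (748.05) = 360.44 mGal
Bouguer slab correction = 0.04193 × 2.81 × 2424.0 = 285.60 mGal
Simple Bouguer anomaly = 360.44 − (285.60) = 74.84 mGal
Complete Bouguer anomaly = 74.84 + 0.97 = 75.81 mGal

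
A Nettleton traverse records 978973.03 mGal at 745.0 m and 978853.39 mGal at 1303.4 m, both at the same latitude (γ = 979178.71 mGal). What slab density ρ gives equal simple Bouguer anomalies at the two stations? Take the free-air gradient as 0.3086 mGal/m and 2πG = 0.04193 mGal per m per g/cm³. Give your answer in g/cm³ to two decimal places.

Δg_obs = 978853.39 − 978973.03 = -119.64 mGal over Δh = 1303.4 − 745.0 = 558.4 m
Equal Bouguer anomalies ⇒ Δg_obs + (0.3086 − 0.04193ρ)·Δh = 0
0.3086 − 0.04193ρ = −Δg_obs/Δh = 0.21426
ρ = (0.3086 − 0.21426) / 0.04193 = 2.25 g/cm³

2.25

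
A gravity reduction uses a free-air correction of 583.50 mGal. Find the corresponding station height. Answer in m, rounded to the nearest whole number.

h = 583.50 / 0.3086 = 1890.80 m

1891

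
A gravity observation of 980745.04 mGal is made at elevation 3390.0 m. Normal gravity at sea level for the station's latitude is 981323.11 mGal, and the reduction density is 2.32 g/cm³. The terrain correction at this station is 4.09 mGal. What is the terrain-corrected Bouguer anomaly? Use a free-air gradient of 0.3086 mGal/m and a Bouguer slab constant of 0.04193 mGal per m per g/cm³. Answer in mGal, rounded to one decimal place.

142.4

Free-air correction = 0.3086 × 3390.0 = 1046.15 mGal
Free-air anomaly = 980745.04 − 981323.11 + (1046.15) = 468.08 mGal
Bouguer slab correction = 0.04193 × 2.32 × 3390.0 = 329.77 mGal
Simple Bouguer anomaly = 468.08 − (329.77) = 138.31 mGal
Complete Bouguer anomaly = 138.31 + 4.09 = 142.40 mGal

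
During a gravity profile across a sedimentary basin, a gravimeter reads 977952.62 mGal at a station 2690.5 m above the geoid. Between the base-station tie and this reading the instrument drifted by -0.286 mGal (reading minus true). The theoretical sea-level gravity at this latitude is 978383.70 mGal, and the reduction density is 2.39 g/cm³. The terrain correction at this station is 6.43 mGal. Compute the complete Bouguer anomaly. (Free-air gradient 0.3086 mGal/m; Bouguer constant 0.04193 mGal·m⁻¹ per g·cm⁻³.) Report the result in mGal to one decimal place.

136.3

Drift-corrected reading = 977952.62 − (-0.286) = 977952.906 mGal
Free-air correction = 0.3086 × 2690.5 = 830.29 mGal
Free-air anomaly = 977952.906 − 978383.70 + (830.29) = 399.496 mGal
Bouguer slab correction = 0.04193 × 2.39 × 2690.5 = 269.62 mGal
Simple Bouguer anomaly = 399.496 − (269.62) = 129.876 mGal
Complete Bouguer anomaly = 129.876 + 6.43 = 136.306 mGal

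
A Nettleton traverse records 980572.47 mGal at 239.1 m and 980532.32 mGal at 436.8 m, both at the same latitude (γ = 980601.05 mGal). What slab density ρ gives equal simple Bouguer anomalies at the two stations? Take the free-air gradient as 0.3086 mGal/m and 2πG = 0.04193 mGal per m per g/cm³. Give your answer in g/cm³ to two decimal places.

2.52

Δg_obs = 980532.32 − 980572.47 = -40.15 mGal over Δh = 436.8 − 239.1 = 197.7 m
Equal Bouguer anomalies ⇒ Δg_obs + (0.3086 − 0.04193ρ)·Δh = 0
0.3086 − 0.04193ρ = −Δg_obs/Δh = 0.20309
ρ = (0.3086 − 0.20309) / 0.04193 = 2.52 g/cm³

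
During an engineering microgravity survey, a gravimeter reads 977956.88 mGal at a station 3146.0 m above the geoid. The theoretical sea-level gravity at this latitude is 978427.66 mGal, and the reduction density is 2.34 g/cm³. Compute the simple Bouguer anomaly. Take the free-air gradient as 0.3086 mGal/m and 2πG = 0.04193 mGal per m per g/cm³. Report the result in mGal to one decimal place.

Free-air correction = 0.3086 × 3146.0 = 970.86 mGal
Free-air anomaly = 977956.88 − 978427.66 + (970.86) = 500.08 mGal
Bouguer slab correction = 0.04193 × 2.34 × 3146.0 = 308.67 mGal
Simple Bouguer anomaly = 500.08 − (308.67) = 191.41 mGal

191.4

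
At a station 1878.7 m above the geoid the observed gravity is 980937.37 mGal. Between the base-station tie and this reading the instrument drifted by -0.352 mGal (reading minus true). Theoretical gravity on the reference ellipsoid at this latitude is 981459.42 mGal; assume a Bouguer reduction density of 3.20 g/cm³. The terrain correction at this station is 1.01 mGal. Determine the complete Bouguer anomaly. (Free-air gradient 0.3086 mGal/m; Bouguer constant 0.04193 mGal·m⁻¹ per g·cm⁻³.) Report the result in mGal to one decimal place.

Drift-corrected reading = 980937.37 − (-0.352) = 980937.722 mGal
Free-air correction = 0.3086 × 1878.7 = 579.77 mGal
Free-air anomaly = 980937.722 − 981459.42 + (579.77) = 58.072 mGal
Bouguer slab correction = 0.04193 × 3.20 × 1878.7 = 252.08 mGal
Simple Bouguer anomaly = 58.072 − (252.08) = -194.008 mGal
Complete Bouguer anomaly = -194.008 + 1.01 = -192.998 mGal

-193.0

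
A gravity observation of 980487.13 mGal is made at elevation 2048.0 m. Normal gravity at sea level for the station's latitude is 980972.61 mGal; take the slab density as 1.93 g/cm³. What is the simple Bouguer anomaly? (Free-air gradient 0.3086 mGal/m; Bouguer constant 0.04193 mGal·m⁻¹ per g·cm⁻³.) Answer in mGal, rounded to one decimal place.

Free-air correction = 0.3086 × 2048.0 = 632.01 mGal
Free-air anomaly = 980487.13 − 980972.61 + (632.01) = 146.53 mGal
Bouguer slab correction = 0.04193 × 1.93 × 2048.0 = 165.73 mGal
Simple Bouguer anomaly = 146.53 − (165.73) = -19.20 mGal

-19.2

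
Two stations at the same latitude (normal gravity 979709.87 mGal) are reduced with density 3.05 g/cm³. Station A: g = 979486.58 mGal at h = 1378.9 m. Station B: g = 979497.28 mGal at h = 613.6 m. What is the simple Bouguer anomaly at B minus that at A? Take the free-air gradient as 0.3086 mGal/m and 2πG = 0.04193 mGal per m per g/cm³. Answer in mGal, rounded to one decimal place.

Δg_SB(A) = 979486.58 − 979709.87 + 0.3086×1378.9 − 0.04193×3.05×1378.9 = 25.90 mGal
Δg_SB(B) = 979497.28 − 979709.87 + 0.3086×613.6 − 0.04193×3.05×613.6 = -101.70 mGal
Difference = -101.70 − (25.90) = -127.60 mGal

-127.6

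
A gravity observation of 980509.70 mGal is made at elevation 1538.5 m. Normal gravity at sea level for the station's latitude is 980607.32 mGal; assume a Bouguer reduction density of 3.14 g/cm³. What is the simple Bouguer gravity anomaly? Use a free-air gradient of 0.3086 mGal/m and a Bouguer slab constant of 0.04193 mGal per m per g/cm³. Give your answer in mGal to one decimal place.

Free-air correction = 0.3086 × 1538.5 = 474.78 mGal
Free-air anomaly = 980509.70 − 980607.32 + (474.78) = 377.16 mGal
Bouguer slab correction = 0.04193 × 3.14 × 1538.5 = 202.56 mGal
Simple Bouguer anomaly = 377.16 − (202.56) = 174.60 mGal

174.6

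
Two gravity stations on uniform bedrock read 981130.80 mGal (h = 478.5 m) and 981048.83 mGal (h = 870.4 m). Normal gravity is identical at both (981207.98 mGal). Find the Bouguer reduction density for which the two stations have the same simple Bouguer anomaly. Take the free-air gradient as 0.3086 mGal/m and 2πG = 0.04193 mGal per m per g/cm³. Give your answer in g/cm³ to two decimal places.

Δg_obs = 981048.83 − 981130.80 = -81.97 mGal over Δh = 870.4 − 478.5 = 391.9 m
Equal Bouguer anomalies ⇒ Δg_obs + (0.3086 − 0.04193ρ)·Δh = 0
0.3086 − 0.04193ρ = −Δg_obs/Δh = 0.20916
ρ = (0.3086 − 0.20916) / 0.04193 = 2.37 g/cm³

2.37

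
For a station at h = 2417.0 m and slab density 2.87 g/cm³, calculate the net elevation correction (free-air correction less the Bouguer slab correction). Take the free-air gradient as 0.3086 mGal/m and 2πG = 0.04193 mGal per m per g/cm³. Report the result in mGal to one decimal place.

Combined gradient = 0.3086 − 0.04193 × 2.87 = 0.1882609 mGal/m
Combined elevation correction = 0.1882609 × 2417.0 = 455.0 mGal

455.0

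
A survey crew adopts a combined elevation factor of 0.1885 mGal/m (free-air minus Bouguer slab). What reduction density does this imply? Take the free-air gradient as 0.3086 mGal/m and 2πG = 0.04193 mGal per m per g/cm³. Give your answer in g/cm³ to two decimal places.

2.86

0.1885 = 0.3086 − 0.04193 × ρ
ρ = (0.3086 − 0.1885) / 0.04193 = 2.86 g/cm³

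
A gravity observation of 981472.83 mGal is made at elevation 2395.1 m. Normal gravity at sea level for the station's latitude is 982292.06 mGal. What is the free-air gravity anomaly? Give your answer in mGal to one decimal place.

-80.1

Free-air correction = 0.3086 × 2395.1 = 739.13 mGal
Free-air anomaly = 981472.83 − 982292.06 + (739.13) = -80.10 mGal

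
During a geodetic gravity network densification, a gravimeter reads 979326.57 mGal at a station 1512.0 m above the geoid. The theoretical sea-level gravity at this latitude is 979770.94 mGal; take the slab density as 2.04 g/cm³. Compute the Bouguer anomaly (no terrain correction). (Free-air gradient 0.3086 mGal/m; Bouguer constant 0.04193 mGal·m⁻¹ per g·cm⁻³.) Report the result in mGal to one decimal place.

-107.1

Free-air correction = 0.3086 × 1512.0 = 466.60 mGal
Free-air anomaly = 979326.57 − 979770.94 + (466.60) = 22.23 mGal
Bouguer slab correction = 0.04193 × 2.04 × 1512.0 = 129.33 mGal
Simple Bouguer anomaly = 22.23 − (129.33) = -107.10 mGal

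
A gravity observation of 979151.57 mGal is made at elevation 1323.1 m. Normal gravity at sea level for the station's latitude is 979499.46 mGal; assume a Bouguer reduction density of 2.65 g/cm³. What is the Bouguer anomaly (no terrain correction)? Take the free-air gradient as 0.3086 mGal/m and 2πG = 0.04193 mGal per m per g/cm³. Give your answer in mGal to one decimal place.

-86.6

Free-air correction = 0.3086 × 1323.1 = 408.31 mGal
Free-air anomaly = 979151.57 − 979499.46 + (408.31) = 60.42 mGal
Bouguer slab correction = 0.04193 × 2.65 × 1323.1 = 147.02 mGal
Simple Bouguer anomaly = 60.42 − (147.02) = -86.60 mGal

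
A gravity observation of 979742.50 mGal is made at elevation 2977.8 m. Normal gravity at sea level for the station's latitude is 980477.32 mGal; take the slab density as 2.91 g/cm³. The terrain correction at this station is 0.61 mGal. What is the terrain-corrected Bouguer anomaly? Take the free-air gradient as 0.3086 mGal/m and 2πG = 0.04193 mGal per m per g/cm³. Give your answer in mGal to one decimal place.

Free-air correction = 0.3086 × 2977.8 = 918.95 mGal
Free-air anomaly = 979742.50 − 980477.32 + (918.95) = 184.13 mGal
Bouguer slab correction = 0.04193 × 2.91 × 2977.8 = 363.34 mGal
Simple Bouguer anomaly = 184.13 − (363.34) = -179.21 mGal
Complete Bouguer anomaly = -179.21 + 0.61 = -178.60 mGal

-178.6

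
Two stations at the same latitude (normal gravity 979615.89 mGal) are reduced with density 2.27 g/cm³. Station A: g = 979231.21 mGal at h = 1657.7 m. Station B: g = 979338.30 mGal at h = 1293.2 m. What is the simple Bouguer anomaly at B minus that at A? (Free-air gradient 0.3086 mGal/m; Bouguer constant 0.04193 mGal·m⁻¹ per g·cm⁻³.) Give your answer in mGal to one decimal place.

Δg_SB(A) = 979231.21 − 979615.89 + 0.3086×1657.7 − 0.04193×2.27×1657.7 = -30.90 mGal
Δg_SB(B) = 979338.30 − 979615.89 + 0.3086×1293.2 − 0.04193×2.27×1293.2 = -1.60 mGal
Difference = -1.60 − (-30.90) = 29.30 mGal

29.3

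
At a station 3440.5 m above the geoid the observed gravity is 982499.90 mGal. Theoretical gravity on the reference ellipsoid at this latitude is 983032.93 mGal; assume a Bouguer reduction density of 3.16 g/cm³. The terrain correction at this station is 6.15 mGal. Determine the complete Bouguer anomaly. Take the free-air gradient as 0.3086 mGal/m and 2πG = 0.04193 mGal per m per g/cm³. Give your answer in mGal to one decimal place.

79.0

Free-air correction = 0.3086 × 3440.5 = 1061.74 mGal
Free-air anomaly = 982499.90 − 983032.93 + (1061.74) = 528.71 mGal
Bouguer slab correction = 0.04193 × 3.16 × 3440.5 = 455.86 mGal
Simple Bouguer anomaly = 528.71 − (455.86) = 72.85 mGal
Complete Bouguer anomaly = 72.85 + 6.15 = 79.00 mGal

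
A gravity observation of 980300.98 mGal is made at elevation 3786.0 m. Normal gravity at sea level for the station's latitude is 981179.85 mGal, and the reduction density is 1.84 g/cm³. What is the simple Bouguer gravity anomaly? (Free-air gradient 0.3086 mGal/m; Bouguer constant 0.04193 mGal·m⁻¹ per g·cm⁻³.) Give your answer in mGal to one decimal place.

Free-air correction = 0.3086 × 3786.0 = 1168.36 mGal
Free-air anomaly = 980300.98 − 981179.85 + (1168.36) = 289.49 mGal
Bouguer slab correction = 0.04193 × 1.84 × 3786.0 = 292.09 mGal
Simple Bouguer anomaly = 289.49 − (292.09) = -2.60 mGal

-2.6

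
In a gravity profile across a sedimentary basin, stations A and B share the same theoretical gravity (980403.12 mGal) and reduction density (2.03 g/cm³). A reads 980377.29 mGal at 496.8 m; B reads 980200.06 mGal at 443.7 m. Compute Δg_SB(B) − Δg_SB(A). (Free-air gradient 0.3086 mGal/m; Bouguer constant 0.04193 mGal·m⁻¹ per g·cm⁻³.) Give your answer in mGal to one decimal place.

Δg_SB(A) = 980377.29 − 980403.12 + 0.3086×496.8 − 0.04193×2.03×496.8 = 85.20 mGal
Δg_SB(B) = 980200.06 − 980403.12 + 0.3086×443.7 − 0.04193×2.03×443.7 = -103.90 mGal
Difference = -103.90 − (85.20) = -189.10 mGal

-189.1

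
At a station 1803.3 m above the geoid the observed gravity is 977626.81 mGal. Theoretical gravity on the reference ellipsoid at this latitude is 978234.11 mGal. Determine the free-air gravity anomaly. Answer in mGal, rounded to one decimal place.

Free-air correction = 0.3086 × 1803.3 = 556.50 mGal
Free-air anomaly = 977626.81 − 978234.11 + (556.50) = -50.80 mGal

-50.8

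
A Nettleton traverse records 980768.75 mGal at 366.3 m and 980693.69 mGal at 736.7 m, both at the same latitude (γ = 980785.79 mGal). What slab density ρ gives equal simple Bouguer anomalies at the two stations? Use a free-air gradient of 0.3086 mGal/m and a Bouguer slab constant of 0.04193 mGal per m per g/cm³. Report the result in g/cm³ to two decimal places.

2.53

Δg_obs = 980693.69 − 980768.75 = -75.06 mGal over Δh = 736.7 − 366.3 = 370.4 m
Equal Bouguer anomalies ⇒ Δg_obs + (0.3086 − 0.04193ρ)·Δh = 0
0.3086 − 0.04193ρ = −Δg_obs/Δh = 0.20265
ρ = (0.3086 − 0.20265) / 0.04193 = 2.53 g/cm³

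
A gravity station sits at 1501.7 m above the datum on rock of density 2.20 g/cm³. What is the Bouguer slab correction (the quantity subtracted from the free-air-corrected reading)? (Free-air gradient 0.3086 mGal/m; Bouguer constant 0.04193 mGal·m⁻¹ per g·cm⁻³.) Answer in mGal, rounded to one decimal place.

Bouguer slab correction = 0.04193 × 2.20 × 1501.7 = 138.5 mGal

138.5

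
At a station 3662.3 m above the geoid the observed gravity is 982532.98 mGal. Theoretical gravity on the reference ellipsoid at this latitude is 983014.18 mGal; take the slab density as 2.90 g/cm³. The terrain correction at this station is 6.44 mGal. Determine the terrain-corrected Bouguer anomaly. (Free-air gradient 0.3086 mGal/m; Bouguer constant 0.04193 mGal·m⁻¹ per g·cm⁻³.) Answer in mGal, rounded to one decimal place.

Free-air correction = 0.3086 × 3662.3 = 1130.19 mGal
Free-air anomaly = 982532.98 − 983014.18 + (1130.19) = 648.99 mGal
Bouguer slab correction = 0.04193 × 2.90 × 3662.3 = 445.32 mGal
Simple Bouguer anomaly = 648.99 − (445.32) = 203.67 mGal
Complete Bouguer anomaly = 203.67 + 6.44 = 210.11 mGal

210.1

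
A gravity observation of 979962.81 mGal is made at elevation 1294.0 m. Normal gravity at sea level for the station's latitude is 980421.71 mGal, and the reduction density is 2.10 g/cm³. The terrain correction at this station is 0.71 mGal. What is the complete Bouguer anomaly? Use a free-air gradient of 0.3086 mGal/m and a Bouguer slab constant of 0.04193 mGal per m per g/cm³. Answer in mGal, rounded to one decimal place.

-172.8

Free-air correction = 0.3086 × 1294.0 = 399.33 mGal
Free-air anomaly = 979962.81 − 980421.71 + (399.33) = -59.57 mGal
Bouguer slab correction = 0.04193 × 2.10 × 1294.0 = 113.94 mGal
Simple Bouguer anomaly = -59.57 − (113.94) = -173.51 mGal
Complete Bouguer anomaly = -173.51 + 0.71 = -172.80 mGal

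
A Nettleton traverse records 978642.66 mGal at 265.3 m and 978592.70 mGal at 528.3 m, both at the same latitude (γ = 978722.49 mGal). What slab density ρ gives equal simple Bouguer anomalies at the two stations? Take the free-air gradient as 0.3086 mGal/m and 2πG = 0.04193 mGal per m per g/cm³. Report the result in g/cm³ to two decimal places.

Δg_obs = 978592.70 − 978642.66 = -49.96 mGal over Δh = 528.3 − 265.3 = 263.0 m
Equal Bouguer anomalies ⇒ Δg_obs + (0.3086 − 0.04193ρ)·Δh = 0
0.3086 − 0.04193ρ = −Δg_obs/Δh = 0.18996
ρ = (0.3086 − 0.18996) / 0.04193 = 2.83 g/cm³

2.83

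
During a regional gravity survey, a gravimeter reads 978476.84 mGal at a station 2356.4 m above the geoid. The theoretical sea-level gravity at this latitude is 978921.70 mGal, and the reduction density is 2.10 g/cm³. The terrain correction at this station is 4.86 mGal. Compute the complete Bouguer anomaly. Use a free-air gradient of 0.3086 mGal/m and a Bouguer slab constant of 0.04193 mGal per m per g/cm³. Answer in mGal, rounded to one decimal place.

79.7

Free-air correction = 0.3086 × 2356.4 = 727.19 mGal
Free-air anomaly = 978476.84 − 978921.70 + (727.19) = 282.33 mGal
Bouguer slab correction = 0.04193 × 2.10 × 2356.4 = 207.49 mGal
Simple Bouguer anomaly = 282.33 − (207.49) = 74.84 mGal
Complete Bouguer anomaly = 74.84 + 4.86 = 79.70 mGal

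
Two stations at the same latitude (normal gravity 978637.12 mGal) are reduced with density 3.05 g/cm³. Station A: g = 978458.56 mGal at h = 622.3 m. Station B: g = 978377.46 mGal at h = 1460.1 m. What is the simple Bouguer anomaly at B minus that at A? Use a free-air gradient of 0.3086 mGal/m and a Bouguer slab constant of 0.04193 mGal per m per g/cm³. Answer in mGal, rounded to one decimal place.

Δg_SB(A) = 978458.56 − 978637.12 + 0.3086×622.3 − 0.04193×3.05×622.3 = -66.10 mGal
Δg_SB(B) = 978377.46 − 978637.12 + 0.3086×1460.1 − 0.04193×3.05×1460.1 = 4.20 mGal
Difference = 4.20 − (-66.10) = 70.30 mGal

70.3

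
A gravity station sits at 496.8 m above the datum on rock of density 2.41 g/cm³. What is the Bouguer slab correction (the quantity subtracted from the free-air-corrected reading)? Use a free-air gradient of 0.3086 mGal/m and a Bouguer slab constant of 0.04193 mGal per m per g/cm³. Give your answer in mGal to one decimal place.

50.2

Bouguer slab correction = 0.04193 × 2.41 × 496.8 = 50.2 mGal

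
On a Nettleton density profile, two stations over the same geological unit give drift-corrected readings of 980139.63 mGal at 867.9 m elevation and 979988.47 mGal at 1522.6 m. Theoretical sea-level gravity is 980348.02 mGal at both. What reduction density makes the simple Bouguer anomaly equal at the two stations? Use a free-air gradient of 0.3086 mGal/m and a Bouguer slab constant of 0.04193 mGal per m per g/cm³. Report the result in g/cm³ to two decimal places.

1.85

Δg_obs = 979988.47 − 980139.63 = -151.16 mGal over Δh = 1522.6 − 867.9 = 654.7 m
Equal Bouguer anomalies ⇒ Δg_obs + (0.3086 − 0.04193ρ)·Δh = 0
0.3086 − 0.04193ρ = −Δg_obs/Δh = 0.23088
ρ = (0.3086 − 0.23088) / 0.04193 = 1.85 g/cm³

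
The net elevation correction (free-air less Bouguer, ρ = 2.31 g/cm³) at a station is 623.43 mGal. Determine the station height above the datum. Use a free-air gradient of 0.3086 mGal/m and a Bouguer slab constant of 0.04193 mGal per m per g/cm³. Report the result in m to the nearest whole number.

2944

Combined gradient = 0.3086 − 0.04193 × 2.31 = 0.2117417 mGal/m
h = 623.43 / 0.2117417 = 2944.29 m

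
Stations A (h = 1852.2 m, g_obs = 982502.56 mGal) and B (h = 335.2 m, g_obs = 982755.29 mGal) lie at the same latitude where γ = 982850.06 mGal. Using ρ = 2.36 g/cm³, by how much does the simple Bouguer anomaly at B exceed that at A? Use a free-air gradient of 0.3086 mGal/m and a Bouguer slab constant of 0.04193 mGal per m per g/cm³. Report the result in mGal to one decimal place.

-65.3

Δg_SB(A) = 982502.56 − 982850.06 + 0.3086×1852.2 − 0.04193×2.36×1852.2 = 40.80 mGal
Δg_SB(B) = 982755.29 − 982850.06 + 0.3086×335.2 − 0.04193×2.36×335.2 = -24.50 mGal
Difference = -24.50 − (40.80) = -65.30 mGal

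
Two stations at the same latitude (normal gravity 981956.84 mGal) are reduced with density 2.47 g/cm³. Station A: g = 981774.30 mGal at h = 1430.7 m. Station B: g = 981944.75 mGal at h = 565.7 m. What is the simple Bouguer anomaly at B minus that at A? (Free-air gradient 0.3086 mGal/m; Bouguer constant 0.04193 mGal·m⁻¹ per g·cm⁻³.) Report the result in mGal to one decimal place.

-6.9

Δg_SB(A) = 981774.30 − 981956.84 + 0.3086×1430.7 − 0.04193×2.47×1430.7 = 110.80 mGal
Δg_SB(B) = 981944.75 − 981956.84 + 0.3086×565.7 − 0.04193×2.47×565.7 = 103.90 mGal
Difference = 103.90 − (110.80) = -6.90 mGal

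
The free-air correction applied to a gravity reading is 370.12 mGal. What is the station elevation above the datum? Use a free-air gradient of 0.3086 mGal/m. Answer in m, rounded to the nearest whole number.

h = 370.12 / 0.3086 = 1199.35 m

1199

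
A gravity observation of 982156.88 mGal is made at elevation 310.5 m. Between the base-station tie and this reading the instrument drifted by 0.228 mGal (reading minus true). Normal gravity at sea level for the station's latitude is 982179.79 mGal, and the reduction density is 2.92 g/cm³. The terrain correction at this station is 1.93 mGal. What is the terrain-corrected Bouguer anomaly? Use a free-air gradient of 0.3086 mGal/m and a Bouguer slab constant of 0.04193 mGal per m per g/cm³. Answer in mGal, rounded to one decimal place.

36.6

Drift-corrected reading = 982156.88 − (0.228) = 982156.652 mGal
Free-air correction = 0.3086 × 310.5 = 95.82 mGal
Free-air anomaly = 982156.652 − 982179.79 + (95.82) = 72.682 mGal
Bouguer slab correction = 0.04193 × 2.92 × 310.5 = 38.02 mGal
Simple Bouguer anomaly = 72.682 − (38.02) = 34.662 mGal
Complete Bouguer anomaly = 34.662 + 1.93 = 36.592 mGal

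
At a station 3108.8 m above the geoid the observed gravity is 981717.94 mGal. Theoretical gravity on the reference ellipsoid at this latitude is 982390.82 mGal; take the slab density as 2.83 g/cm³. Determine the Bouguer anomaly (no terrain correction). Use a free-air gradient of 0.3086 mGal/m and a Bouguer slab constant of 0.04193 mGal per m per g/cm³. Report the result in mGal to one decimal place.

Free-air correction = 0.3086 × 3108.8 = 959.38 mGal
Free-air anomaly = 981717.94 − 982390.82 + (959.38) = 286.50 mGal
Bouguer slab correction = 0.04193 × 2.83 × 3108.8 = 368.90 mGal
Simple Bouguer anomaly = 286.50 − (368.90) = -82.40 mGal

-82.4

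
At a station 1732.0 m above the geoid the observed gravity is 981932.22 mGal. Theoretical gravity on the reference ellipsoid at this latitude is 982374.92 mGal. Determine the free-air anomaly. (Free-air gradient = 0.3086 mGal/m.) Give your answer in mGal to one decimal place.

91.8

Free-air correction = 0.3086 × 1732.0 = 534.50 mGal
Free-air anomaly = 981932.22 − 982374.92 + (534.50) = 91.80 mGal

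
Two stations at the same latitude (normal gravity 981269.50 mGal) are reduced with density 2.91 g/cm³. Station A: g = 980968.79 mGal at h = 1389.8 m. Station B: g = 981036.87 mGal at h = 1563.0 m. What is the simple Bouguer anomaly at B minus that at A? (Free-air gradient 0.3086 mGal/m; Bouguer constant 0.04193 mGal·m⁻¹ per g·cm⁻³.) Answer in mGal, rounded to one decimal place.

Δg_SB(A) = 980968.79 − 981269.50 + 0.3086×1389.8 − 0.04193×2.91×1389.8 = -41.40 mGal
Δg_SB(B) = 981036.87 − 981269.50 + 0.3086×1563.0 − 0.04193×2.91×1563.0 = 59.00 mGal
Difference = 59.00 − (-41.40) = 100.40 mGal

100.4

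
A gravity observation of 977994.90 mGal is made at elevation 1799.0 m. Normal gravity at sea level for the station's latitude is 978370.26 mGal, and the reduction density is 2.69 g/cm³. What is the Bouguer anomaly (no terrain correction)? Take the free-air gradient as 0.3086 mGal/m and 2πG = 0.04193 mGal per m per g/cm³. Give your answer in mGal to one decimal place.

Free-air correction = 0.3086 × 1799.0 = 555.17 mGal
Free-air anomaly = 977994.90 − 978370.26 + (555.17) = 179.81 mGal
Bouguer slab correction = 0.04193 × 2.69 × 1799.0 = 202.91 mGal
Simple Bouguer anomaly = 179.81 − (202.91) = -23.10 mGal

-23.1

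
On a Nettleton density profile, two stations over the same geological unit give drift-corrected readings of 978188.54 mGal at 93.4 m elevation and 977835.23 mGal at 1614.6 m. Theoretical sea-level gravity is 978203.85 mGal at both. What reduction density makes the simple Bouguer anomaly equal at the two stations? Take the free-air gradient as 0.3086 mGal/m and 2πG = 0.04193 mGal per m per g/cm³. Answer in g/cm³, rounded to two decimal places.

Δg_obs = 977835.23 − 978188.54 = -353.31 mGal over Δh = 1614.6 − 93.4 = 1521.2 m
Equal Bouguer anomalies ⇒ Δg_obs + (0.3086 − 0.04193ρ)·Δh = 0
0.3086 − 0.04193ρ = −Δg_obs/Δh = 0.23226
ρ = (0.3086 − 0.23226) / 0.04193 = 1.82 g/cm³

1.82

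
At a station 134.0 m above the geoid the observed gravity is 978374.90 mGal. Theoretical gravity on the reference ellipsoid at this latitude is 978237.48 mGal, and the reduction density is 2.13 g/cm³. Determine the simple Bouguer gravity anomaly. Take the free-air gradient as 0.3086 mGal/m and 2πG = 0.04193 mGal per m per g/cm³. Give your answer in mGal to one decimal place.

Free-air correction = 0.3086 × 134.0 = 41.35 mGal
Free-air anomaly = 978374.90 − 978237.48 + (41.35) = 178.77 mGal
Bouguer slab correction = 0.04193 × 2.13 × 134.0 = 11.97 mGal
Simple Bouguer anomaly = 178.77 − (11.97) = 166.80 mGal

166.8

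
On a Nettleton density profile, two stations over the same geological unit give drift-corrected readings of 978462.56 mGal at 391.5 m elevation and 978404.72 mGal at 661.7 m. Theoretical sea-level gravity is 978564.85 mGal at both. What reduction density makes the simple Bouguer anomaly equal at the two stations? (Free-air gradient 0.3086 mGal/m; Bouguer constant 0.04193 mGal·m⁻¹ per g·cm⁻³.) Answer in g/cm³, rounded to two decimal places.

Δg_obs = 978404.72 − 978462.56 = -57.84 mGal over Δh = 661.7 − 391.5 = 270.2 m
Equal Bouguer anomalies ⇒ Δg_obs + (0.3086 − 0.04193ρ)·Δh = 0
0.3086 − 0.04193ρ = −Δg_obs/Δh = 0.21406
ρ = (0.3086 − 0.21406) / 0.04193 = 2.25 g/cm³

2.25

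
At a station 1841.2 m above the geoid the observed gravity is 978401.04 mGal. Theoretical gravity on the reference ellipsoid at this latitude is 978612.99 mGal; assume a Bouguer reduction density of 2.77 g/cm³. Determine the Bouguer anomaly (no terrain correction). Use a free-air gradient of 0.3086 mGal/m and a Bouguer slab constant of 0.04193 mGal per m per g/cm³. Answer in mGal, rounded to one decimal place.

142.4

Free-air correction = 0.3086 × 1841.2 = 568.19 mGal
Free-air anomaly = 978401.04 − 978612.99 + (568.19) = 356.24 mGal
Bouguer slab correction = 0.04193 × 2.77 × 1841.2 = 213.85 mGal
Simple Bouguer anomaly = 356.24 − (213.85) = 142.39 mGal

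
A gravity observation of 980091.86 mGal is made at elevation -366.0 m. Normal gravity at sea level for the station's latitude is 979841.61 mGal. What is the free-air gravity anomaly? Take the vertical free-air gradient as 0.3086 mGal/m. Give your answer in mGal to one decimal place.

137.3

Free-air correction = 0.3086 × -366.0 = -112.95 mGal
Free-air anomaly = 980091.86 − 979841.61 + (-112.95) = 137.30 mGal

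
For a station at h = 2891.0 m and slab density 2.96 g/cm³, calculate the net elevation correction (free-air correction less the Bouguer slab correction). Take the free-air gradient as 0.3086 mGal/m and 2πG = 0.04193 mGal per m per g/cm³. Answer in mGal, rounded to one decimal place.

533.4

Combined gradient = 0.3086 − 0.04193 × 2.96 = 0.1844872 mGal/m
Combined elevation correction = 0.1844872 × 2891.0 = 533.4 mGal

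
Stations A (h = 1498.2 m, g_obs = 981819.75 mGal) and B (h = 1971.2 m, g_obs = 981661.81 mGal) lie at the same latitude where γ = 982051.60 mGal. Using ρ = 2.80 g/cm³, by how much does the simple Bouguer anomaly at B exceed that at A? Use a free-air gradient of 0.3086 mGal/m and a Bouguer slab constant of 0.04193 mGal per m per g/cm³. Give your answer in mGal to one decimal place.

Δg_SB(A) = 981819.75 − 982051.60 + 0.3086×1498.2 − 0.04193×2.80×1498.2 = 54.60 mGal
Δg_SB(B) = 981661.81 − 982051.60 + 0.3086×1971.2 − 0.04193×2.80×1971.2 = -12.90 mGal
Difference = -12.90 − (54.60) = -67.50 mGal

-67.5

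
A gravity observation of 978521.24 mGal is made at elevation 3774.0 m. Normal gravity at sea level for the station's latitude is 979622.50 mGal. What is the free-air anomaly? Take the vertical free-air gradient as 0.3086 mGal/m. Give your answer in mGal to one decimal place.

63.4

Free-air correction = 0.3086 × 3774.0 = 1164.66 mGal
Free-air anomaly = 978521.24 − 979622.50 + (1164.66) = 63.40 mGal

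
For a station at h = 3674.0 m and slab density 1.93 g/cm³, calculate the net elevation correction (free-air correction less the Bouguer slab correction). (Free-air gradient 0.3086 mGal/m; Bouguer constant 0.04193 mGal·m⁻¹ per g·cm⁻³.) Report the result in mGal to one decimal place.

836.5

Combined gradient = 0.3086 − 0.04193 × 1.93 = 0.2276751 mGal/m
Combined elevation correction = 0.2276751 × 3674.0 = 836.5 mGal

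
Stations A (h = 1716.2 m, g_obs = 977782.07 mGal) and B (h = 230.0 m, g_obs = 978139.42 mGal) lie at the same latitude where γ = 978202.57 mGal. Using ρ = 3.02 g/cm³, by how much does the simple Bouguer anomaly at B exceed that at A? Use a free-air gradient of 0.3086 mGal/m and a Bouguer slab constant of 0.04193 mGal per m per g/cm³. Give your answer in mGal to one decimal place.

Δg_SB(A) = 977782.07 − 978202.57 + 0.3086×1716.2 − 0.04193×3.02×1716.2 = -108.20 mGal
Δg_SB(B) = 978139.42 − 978202.57 + 0.3086×230.0 − 0.04193×3.02×230.0 = -21.30 mGal
Difference = -21.30 − (-108.20) = 86.90 mGal

86.9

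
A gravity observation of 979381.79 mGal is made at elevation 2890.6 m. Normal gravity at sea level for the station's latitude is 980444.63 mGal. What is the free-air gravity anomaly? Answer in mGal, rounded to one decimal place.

-170.8

Free-air correction = 0.3086 × 2890.6 = 892.04 mGal
Free-air anomaly = 979381.79 − 980444.63 + (892.04) = -170.80 mGal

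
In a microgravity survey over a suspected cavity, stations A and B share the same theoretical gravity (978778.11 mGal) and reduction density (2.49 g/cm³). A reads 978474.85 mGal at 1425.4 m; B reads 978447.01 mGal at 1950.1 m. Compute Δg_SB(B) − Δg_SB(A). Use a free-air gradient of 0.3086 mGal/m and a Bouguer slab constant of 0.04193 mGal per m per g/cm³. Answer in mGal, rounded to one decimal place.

Δg_SB(A) = 978474.85 − 978778.11 + 0.3086×1425.4 − 0.04193×2.49×1425.4 = -12.20 mGal
Δg_SB(B) = 978447.01 − 978778.11 + 0.3086×1950.1 − 0.04193×2.49×1950.1 = 67.10 mGal
Difference = 67.10 − (-12.20) = 79.30 mGal

79.3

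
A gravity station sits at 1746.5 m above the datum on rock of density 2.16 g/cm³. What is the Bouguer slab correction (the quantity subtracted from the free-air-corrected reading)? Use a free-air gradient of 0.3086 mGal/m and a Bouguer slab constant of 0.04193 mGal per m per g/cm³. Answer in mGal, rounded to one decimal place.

158.2

Bouguer slab correction = 0.04193 × 2.16 × 1746.5 = 158.2 mGal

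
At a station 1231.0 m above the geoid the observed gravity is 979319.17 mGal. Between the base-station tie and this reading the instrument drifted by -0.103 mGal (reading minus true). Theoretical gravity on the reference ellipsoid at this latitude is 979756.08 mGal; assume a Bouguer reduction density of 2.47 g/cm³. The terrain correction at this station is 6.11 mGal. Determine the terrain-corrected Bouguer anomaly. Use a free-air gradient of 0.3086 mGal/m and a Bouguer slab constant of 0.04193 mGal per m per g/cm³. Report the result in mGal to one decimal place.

Drift-corrected reading = 979319.17 − (-0.103) = 979319.273 mGal
Free-air correction = 0.3086 × 1231.0 = 379.89 mGal
Free-air anomaly = 979319.273 − 979756.08 + (379.89) = -56.917 mGal
Bouguer slab correction = 0.04193 × 2.47 × 1231.0 = 127.49 mGal
Simple Bouguer anomaly = -56.917 − (127.49) = -184.407 mGal
Complete Bouguer anomaly = -184.407 + 6.11 = -178.297 mGal

-178.3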